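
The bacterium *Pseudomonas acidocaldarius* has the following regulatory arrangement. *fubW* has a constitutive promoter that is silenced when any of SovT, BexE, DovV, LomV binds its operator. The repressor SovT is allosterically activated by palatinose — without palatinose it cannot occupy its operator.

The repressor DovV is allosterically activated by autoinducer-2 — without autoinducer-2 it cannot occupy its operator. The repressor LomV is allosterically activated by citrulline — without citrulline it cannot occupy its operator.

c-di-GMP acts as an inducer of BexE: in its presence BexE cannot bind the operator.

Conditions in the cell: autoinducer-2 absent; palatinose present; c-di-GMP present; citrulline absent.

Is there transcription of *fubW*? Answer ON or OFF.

Palatinose is present, so SovT is active.
c-di-GMP is present, so BexE is inactive.
Autoinducer-2 is absent, so DovV is inactive.
Citrulline is absent, so LomV is inactive.
With repressor SovT bound, *fubW* is not transcribed.

OFF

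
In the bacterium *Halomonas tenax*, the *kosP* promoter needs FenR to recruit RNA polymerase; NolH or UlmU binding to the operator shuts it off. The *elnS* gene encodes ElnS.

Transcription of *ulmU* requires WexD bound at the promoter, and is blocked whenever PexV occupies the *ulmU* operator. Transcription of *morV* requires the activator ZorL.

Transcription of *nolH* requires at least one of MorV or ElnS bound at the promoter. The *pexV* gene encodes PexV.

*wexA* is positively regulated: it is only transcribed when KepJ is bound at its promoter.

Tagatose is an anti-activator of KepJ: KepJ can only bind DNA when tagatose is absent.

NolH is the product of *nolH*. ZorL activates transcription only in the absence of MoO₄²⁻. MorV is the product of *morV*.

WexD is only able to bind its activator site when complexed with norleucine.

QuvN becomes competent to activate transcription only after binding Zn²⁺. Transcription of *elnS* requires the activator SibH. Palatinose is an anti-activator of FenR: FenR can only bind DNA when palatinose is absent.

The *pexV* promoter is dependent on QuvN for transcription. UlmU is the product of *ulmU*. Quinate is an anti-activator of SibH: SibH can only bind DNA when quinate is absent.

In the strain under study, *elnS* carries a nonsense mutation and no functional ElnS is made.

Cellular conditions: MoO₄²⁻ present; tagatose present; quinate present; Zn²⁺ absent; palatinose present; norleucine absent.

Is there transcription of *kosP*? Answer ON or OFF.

MoO₄²⁻ is present, so ZorL is inactive.
Required activator ZorL is absent, so *morV* is not transcribed.
So MorV is not produced.
ElnS is non-functional in this strain, so it has no effect.
No activator is available at the *nolH* promoter, so *nolH* is not transcribed.
So NolH is not produced.
Zn²⁺ is absent, so QuvN is inactive.
Required activator QuvN is absent, so *pexV* is not transcribed.
So PexV is not produced.
Norleucine is absent, so WexD is inactive.
Required activator WexD is absent, so *ulmU* is not transcribed.
So UlmU is not produced.
Palatinose is present, so FenR is inactive.
Required activator FenR is absent, so *kosP* is not transcribed.

OFF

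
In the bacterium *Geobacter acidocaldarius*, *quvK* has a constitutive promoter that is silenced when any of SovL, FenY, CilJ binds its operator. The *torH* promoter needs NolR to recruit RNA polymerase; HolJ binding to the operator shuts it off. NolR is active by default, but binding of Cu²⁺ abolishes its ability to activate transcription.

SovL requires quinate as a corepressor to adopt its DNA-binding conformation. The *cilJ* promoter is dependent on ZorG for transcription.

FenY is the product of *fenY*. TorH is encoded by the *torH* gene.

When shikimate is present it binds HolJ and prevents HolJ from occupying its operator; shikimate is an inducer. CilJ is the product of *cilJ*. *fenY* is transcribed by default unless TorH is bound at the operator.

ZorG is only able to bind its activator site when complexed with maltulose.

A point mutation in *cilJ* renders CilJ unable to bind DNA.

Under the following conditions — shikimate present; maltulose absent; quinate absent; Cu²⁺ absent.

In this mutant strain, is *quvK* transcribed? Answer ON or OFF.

ON

Quinate is absent, so SovL is inactive.
Cu²⁺ is absent, so NolR is active.
Shikimate is present, so HolJ is inactive.
No repressor is bound and NolR is active, so *torH* is transcribed.
So TorH is produced and active.
With repressor TorH bound, *fenY* is not transcribed.
So FenY is not produced.
CilJ is non-functional in this strain, so it has no effect.
With no repressor bound, *quvK* is transcribed.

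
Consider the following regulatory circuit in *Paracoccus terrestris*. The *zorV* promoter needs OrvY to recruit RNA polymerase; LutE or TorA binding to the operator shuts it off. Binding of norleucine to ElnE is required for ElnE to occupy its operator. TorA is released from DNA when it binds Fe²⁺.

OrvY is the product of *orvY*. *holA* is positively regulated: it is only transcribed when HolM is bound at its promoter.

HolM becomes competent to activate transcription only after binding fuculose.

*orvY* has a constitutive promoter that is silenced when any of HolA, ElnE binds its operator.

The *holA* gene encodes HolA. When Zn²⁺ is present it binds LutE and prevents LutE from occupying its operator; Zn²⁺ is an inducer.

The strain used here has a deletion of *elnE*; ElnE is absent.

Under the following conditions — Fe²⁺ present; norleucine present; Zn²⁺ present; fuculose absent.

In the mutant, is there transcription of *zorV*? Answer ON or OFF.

Zn²⁺ is present, so LutE is inactive.
Fuculose is absent, so HolM is inactive.
Required activator HolM is absent, so *holA* is not transcribed.
So HolA is not produced.
ElnE is non-functional in this strain, so it has no effect.
With no repressor bound, *orvY* is transcribed.
So OrvY is produced and active.
Fe²⁺ is present, so TorA is inactive.
No repressor is bound and OrvY is active, so *zorV* is transcribed.

ON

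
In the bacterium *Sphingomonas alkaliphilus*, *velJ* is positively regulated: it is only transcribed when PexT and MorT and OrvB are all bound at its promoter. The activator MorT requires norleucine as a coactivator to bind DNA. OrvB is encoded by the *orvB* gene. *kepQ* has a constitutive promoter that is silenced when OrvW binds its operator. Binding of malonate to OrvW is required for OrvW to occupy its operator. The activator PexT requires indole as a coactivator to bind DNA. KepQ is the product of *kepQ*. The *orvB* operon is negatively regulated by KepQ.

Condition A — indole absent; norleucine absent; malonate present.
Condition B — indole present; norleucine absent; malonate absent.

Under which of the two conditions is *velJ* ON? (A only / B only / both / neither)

neither

Condition A:
Indole is absent, so PexT is inactive.
Norleucine is absent, so MorT is inactive.
Malonate is present, so OrvW is active.
With repressor OrvW bound, *kepQ* is not transcribed.
So KepQ is not produced.
With no repressor bound, *orvB* is transcribed.
So OrvB is produced and active.
Required activator PexT is absent, so *velJ* is not transcribed.
→ *velJ* is OFF in A.
Condition B:
Indole is present, so PexT is active.
Norleucine is absent, so MorT is inactive.
Malonate is absent, so OrvW is inactive.
With no repressor bound, *kepQ* is transcribed.
So KepQ is produced and active.
With repressor KepQ bound, *orvB* is not transcribed.
So OrvB is not produced.
Required activator MorT is absent, so *velJ* is not transcribed.
→ *velJ* is OFF in B.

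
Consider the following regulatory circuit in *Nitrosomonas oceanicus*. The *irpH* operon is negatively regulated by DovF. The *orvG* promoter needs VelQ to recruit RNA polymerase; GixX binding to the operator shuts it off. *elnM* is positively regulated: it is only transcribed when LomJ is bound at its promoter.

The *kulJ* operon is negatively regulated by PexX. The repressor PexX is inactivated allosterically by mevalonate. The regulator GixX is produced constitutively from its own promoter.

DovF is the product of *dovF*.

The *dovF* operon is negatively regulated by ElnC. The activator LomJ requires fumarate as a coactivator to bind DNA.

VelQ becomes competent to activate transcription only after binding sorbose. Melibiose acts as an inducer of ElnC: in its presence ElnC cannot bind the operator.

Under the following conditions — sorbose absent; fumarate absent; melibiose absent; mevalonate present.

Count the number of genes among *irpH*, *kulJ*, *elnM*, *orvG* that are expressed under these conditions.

2

Melibiose is absent, so ElnC is active.
With repressor ElnC bound, *dovF* is not transcribed.
So DovF is not produced.
With no repressor bound, *irpH* is transcribed.
→ *irpH* is ON.
Mevalonate is present, so PexX is inactive.
With no repressor bound, *kulJ* is transcribed.
→ *kulJ* is ON.
Fumarate is absent, so LomJ is inactive.
Required activator LomJ is absent, so *elnM* is not transcribed.
→ *elnM* is OFF.
Sorbose is absent, so VelQ is inactive.
GixX is produced constitutively and is active.
With repressor GixX bound, *orvG* is not transcribed.
→ *orvG* is OFF.
2 of the 4 genes are transcribed.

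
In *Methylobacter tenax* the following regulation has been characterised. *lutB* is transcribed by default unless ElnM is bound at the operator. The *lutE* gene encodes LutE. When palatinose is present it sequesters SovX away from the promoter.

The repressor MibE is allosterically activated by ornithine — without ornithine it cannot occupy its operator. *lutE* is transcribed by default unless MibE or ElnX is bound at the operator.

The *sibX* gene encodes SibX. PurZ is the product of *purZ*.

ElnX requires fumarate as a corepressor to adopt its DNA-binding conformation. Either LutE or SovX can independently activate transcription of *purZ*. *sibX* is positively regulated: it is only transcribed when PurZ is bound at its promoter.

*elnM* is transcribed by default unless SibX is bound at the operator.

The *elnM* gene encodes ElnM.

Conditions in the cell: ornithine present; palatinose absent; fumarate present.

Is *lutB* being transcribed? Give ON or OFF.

ON

Ornithine is present, so MibE is active.
Fumarate is present, so ElnX is active.
With repressor MibE bound, *lutE* is not transcribed.
So LutE is not produced.
Palatinose is absent, so SovX is active.
Activator SovX is present, so *purZ* is transcribed.
So PurZ is produced and active.
No repressor is bound and PurZ is active, so *sibX* is transcribed.
So SibX is produced and active.
With repressor SibX bound, *elnM* is not transcribed.
So ElnM is not produced.
With no repressor bound, *lutB* is transcribed.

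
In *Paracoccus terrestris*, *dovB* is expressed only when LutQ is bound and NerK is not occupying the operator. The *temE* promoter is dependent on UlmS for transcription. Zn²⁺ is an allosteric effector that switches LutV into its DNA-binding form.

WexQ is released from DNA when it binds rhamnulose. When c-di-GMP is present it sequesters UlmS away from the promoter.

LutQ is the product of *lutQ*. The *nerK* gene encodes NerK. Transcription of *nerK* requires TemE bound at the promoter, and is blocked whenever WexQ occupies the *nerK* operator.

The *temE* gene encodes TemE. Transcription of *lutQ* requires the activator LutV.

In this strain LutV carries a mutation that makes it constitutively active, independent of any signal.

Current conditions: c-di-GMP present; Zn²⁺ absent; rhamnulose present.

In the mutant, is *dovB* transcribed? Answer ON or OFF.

ON

Rhamnulose is present, so WexQ is inactive.
c-di-GMP is present, so UlmS is inactive.
Required activator UlmS is absent, so *temE* is not transcribed.
So TemE is not produced.
Required activator TemE is absent, so *nerK* is not transcribed.
So NerK is not produced.
LutV is constitutively active in this strain.
No repressor is bound and LutV is active, so *lutQ* is transcribed.
So LutQ is produced and active.
No repressor is bound and LutQ is active, so *dovB* is transcribed.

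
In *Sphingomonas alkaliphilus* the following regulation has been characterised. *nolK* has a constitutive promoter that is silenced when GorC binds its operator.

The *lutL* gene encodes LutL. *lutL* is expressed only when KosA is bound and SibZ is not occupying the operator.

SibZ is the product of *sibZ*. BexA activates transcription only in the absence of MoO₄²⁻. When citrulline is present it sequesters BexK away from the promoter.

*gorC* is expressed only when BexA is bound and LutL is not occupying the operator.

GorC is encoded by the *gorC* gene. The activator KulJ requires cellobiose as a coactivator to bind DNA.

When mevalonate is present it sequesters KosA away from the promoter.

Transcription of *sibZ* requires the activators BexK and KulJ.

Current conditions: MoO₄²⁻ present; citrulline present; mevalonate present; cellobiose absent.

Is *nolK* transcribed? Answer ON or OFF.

ON

Citrulline is present, so BexK is inactive.
Cellobiose is absent, so KulJ is inactive.
Required activator BexK is absent, so *sibZ* is not transcribed.
So SibZ is not produced.
Mevalonate is present, so KosA is inactive.
Required activator KosA is absent, so *lutL* is not transcribed.
So LutL is not produced.
MoO₄²⁻ is present, so BexA is inactive.
Required activator BexA is absent, so *gorC* is not transcribed.
So GorC is not produced.
With no repressor bound, *nolK* is transcribed.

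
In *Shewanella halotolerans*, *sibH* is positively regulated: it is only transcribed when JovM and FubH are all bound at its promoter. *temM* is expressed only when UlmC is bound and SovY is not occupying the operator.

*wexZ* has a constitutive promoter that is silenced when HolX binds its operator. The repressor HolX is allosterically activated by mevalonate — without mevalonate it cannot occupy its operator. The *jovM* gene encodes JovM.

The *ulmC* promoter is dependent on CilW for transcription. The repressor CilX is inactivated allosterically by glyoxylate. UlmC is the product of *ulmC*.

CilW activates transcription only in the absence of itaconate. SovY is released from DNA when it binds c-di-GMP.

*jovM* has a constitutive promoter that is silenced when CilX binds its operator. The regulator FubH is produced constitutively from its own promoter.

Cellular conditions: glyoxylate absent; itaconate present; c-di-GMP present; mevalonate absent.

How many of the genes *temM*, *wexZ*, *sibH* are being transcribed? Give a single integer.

1

c-di-GMP is present, so SovY is inactive.
Itaconate is present, so CilW is inactive.
Required activator CilW is absent, so *ulmC* is not transcribed.
So UlmC is not produced.
Required activator UlmC is absent, so *temM* is not transcribed.
→ *temM* is OFF.
Mevalonate is absent, so HolX is inactive.
With no repressor bound, *wexZ* is transcribed.
→ *wexZ* is ON.
Glyoxylate is absent, so CilX is active.
With repressor CilX bound, *jovM* is not transcribed.
So JovM is not produced.
FubH is produced constitutively and is active.
Required activator JovM is absent, so *sibH* is not transcribed.
→ *sibH* is OFF.
1 of the 3 genes is transcribed.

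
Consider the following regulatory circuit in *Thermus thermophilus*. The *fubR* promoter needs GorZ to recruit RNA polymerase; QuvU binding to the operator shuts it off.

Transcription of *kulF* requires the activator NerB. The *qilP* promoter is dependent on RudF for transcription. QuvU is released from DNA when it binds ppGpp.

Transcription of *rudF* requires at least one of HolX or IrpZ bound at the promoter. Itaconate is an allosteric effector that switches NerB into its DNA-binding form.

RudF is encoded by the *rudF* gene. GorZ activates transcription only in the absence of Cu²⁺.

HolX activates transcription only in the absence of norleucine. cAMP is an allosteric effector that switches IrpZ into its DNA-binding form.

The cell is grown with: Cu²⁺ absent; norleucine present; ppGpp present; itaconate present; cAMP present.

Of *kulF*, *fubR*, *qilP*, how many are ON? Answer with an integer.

Itaconate is present, so NerB is active.
No repressor is bound and NerB is active, so *kulF* is transcribed.
→ *kulF* is ON.
Cu²⁺ is absent, so GorZ is active.
ppGpp is present, so QuvU is inactive.
No repressor is bound and GorZ is active, so *fubR* is transcribed.
→ *fubR* is ON.
Norleucine is present, so HolX is inactive.
cAMP is present, so IrpZ is active.
Activator IrpZ is present, so *rudF* is transcribed.
So RudF is produced and active.
No repressor is bound and RudF is active, so *qilP* is transcribed.
→ *qilP* is ON.
3 of the 3 genes are transcribed.

3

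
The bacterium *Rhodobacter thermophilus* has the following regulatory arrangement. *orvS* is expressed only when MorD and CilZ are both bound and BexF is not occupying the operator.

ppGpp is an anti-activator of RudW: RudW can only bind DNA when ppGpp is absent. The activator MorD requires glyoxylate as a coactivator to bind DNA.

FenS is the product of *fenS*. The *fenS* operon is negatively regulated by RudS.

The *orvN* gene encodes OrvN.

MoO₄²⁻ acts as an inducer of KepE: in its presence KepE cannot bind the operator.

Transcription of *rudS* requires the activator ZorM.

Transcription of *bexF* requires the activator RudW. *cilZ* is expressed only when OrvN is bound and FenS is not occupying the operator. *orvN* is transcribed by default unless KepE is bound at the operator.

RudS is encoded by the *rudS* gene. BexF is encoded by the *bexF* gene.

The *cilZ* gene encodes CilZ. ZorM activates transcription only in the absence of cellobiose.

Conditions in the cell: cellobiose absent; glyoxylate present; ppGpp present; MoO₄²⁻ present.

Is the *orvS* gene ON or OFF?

ON

Glyoxylate is present, so MorD is active.
ppGpp is present, so RudW is inactive.
Required activator RudW is absent, so *bexF* is not transcribed.
So BexF is not produced.
MoO₄²⁻ is present, so KepE is inactive.
With no repressor bound, *orvN* is transcribed.
So OrvN is produced and active.
Cellobiose is absent, so ZorM is active.
No repressor is bound and ZorM is active, so *rudS* is transcribed.
So RudS is produced and active.
With repressor RudS bound, *fenS* is not transcribed.
So FenS is not produced.
No repressor is bound and OrvN is active, so *cilZ* is transcribed.
So CilZ is produced and active.
No repressor is bound and MorD and CilZ are active, so *orvS* is transcribed.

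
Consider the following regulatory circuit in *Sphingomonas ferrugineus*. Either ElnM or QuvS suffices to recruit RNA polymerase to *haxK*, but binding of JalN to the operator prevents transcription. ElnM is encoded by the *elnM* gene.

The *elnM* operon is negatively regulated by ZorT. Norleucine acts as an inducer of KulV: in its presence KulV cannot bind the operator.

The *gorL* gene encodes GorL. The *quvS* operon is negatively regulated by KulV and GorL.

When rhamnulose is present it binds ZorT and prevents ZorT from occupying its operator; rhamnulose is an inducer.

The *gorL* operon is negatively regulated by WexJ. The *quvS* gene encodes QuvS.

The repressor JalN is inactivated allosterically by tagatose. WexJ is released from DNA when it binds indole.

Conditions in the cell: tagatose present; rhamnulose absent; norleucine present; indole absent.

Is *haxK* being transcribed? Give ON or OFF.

ON

Rhamnulose is absent, so ZorT is active.
With repressor ZorT bound, *elnM* is not transcribed.
So ElnM is not produced.
Tagatose is present, so JalN is inactive.
Norleucine is present, so KulV is inactive.
Indole is absent, so WexJ is active.
With repressor WexJ bound, *gorL* is not transcribed.
So GorL is not produced.
With no repressor bound, *quvS* is transcribed.
So QuvS is produced and active.
Activator QuvS is present, so *haxK* is transcribed.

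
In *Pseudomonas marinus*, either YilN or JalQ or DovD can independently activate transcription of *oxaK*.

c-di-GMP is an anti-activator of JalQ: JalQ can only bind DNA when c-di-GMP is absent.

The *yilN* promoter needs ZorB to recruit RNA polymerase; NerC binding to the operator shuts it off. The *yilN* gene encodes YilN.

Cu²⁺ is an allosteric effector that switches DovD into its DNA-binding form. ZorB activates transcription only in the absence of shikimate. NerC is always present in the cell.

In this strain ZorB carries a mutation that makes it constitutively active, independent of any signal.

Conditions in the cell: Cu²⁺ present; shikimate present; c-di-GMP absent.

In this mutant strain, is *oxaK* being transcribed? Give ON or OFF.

ZorB is constitutively active in this strain.
NerC is produced constitutively and is active.
With repressor NerC bound, *yilN* is not transcribed.
So YilN is not produced.
c-di-GMP is absent, so JalQ is active.
Cu²⁺ is present, so DovD is active.
Activator JalQ is present, so *oxaK* is transcribed.

ON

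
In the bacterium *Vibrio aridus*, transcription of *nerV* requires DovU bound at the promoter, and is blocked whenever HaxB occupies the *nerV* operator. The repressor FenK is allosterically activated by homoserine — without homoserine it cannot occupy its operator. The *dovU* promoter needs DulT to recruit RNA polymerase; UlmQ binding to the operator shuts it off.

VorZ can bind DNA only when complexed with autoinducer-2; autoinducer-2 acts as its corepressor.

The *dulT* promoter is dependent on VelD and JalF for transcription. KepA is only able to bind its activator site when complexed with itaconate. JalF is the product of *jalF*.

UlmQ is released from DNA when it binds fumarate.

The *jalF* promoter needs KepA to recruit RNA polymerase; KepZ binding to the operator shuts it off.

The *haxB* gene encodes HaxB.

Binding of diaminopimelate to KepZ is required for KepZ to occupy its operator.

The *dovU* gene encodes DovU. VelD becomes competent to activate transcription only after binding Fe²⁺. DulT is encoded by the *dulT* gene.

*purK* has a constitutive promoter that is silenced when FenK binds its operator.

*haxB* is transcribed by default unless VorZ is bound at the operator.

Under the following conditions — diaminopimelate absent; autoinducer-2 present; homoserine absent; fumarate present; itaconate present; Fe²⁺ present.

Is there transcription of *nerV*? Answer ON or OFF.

Autoinducer-2 is present, so VorZ is active.
With repressor VorZ bound, *haxB* is not transcribed.
So HaxB is not produced.
Fe²⁺ is present, so VelD is active.
Itaconate is present, so KepA is active.
Diaminopimelate is absent, so KepZ is inactive.
No repressor is bound and KepA is active, so *jalF* is transcribed.
So JalF is produced and active.
No repressor is bound and VelD and JalF are active, so *dulT* is transcribed.
So DulT is produced and active.
Fumarate is present, so UlmQ is inactive.
No repressor is bound and DulT is active, so *dovU* is transcribed.
So DovU is produced and active.
No repressor is bound and DovU is active, so *nerV* is transcribed.

ON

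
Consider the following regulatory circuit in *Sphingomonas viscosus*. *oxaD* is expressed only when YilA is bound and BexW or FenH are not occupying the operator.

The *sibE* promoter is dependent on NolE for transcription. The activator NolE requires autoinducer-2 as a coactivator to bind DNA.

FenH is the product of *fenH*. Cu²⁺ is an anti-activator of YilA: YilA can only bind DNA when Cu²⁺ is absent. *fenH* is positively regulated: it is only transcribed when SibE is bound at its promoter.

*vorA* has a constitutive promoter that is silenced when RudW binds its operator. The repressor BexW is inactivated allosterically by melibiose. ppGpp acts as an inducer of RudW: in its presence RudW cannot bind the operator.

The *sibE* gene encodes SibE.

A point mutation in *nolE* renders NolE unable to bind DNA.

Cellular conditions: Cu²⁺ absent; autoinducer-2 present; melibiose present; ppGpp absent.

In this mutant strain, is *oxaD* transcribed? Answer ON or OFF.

ON

Melibiose is present, so BexW is inactive.
NolE is non-functional in this strain, so it has no effect.
Required activator NolE is absent, so *sibE* is not transcribed.
So SibE is not produced.
Required activator SibE is absent, so *fenH* is not transcribed.
So FenH is not produced.
Cu²⁺ is absent, so YilA is active.
No repressor is bound and YilA is active, so *oxaD* is transcribed.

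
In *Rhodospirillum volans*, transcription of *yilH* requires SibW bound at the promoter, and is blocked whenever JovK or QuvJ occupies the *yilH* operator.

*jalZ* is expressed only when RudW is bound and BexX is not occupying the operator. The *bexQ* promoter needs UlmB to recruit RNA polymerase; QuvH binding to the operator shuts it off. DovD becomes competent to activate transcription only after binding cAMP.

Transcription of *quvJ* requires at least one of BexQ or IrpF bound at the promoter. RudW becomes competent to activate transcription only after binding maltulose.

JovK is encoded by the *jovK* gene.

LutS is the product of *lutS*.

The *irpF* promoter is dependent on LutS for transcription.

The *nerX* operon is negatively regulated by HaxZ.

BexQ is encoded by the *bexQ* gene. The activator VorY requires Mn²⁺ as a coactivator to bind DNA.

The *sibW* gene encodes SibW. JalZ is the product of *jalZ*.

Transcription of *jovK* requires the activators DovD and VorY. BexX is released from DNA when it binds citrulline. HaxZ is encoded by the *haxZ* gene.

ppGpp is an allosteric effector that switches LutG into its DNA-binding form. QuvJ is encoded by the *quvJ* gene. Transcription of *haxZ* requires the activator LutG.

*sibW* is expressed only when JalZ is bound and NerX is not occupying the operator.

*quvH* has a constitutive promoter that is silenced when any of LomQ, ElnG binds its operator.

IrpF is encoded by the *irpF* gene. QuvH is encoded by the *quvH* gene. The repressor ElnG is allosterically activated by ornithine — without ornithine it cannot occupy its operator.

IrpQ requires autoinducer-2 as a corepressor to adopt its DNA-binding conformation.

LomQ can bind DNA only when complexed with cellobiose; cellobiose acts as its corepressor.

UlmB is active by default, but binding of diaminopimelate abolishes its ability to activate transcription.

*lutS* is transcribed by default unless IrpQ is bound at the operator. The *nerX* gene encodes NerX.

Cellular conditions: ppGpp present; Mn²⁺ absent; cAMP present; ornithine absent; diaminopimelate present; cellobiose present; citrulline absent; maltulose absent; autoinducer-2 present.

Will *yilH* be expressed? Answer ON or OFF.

cAMP is present, so DovD is active.
Mn²⁺ is absent, so VorY is inactive.
Required activator VorY is absent, so *jovK* is not transcribed.
So JovK is not produced.
Maltulose is absent, so RudW is inactive.
Citrulline is absent, so BexX is active.
With repressor BexX bound, *jalZ* is not transcribed.
So JalZ is not produced.
ppGpp is present, so LutG is active.
No repressor is bound and LutG is active, so *haxZ* is transcribed.
So HaxZ is produced and active.
With repressor HaxZ bound, *nerX* is not transcribed.
So NerX is not produced.
Required activator JalZ is absent, so *sibW* is not transcribed.
So SibW is not produced.
Cellobiose is present, so LomQ is active.
Ornithine is absent, so ElnG is inactive.
With repressor LomQ bound, *quvH* is not transcribed.
So QuvH is not produced.
Diaminopimelate is present, so UlmB is inactive.
Required activator UlmB is absent, so *bexQ* is not transcribed.
So BexQ is not produced.
Autoinducer-2 is present, so IrpQ is active.
With repressor IrpQ bound, *lutS* is not transcribed.
So LutS is not produced.
Required activator LutS is absent, so *irpF* is not transcribed.
So IrpF is not produced.
No activator is available at the *quvJ* promoter, so *quvJ* is not transcribed.
So QuvJ is not produced.
Required activator SibW is absent, so *yilH* is not transcribed.

OFF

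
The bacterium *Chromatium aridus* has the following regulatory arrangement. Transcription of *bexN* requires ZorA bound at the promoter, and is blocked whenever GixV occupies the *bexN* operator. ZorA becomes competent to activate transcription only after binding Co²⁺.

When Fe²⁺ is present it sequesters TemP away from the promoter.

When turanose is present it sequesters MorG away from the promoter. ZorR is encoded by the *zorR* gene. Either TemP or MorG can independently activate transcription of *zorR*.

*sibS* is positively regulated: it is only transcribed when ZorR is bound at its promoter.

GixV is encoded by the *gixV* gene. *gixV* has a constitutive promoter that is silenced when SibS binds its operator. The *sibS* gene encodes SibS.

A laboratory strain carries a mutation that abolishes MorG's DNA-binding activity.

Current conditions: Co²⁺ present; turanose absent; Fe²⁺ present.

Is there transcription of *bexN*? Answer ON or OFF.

OFF

Co²⁺ is present, so ZorA is active.
Fe²⁺ is present, so TemP is inactive.
MorG is non-functional in this strain, so it has no effect.
No activator is available at the *zorR* promoter, so *zorR* is not transcribed.
So ZorR is not produced.
Required activator ZorR is absent, so *sibS* is not transcribed.
So SibS is not produced.
With no repressor bound, *gixV* is transcribed.
So GixV is produced and active.
With repressor GixV bound, *bexN* is not transcribed.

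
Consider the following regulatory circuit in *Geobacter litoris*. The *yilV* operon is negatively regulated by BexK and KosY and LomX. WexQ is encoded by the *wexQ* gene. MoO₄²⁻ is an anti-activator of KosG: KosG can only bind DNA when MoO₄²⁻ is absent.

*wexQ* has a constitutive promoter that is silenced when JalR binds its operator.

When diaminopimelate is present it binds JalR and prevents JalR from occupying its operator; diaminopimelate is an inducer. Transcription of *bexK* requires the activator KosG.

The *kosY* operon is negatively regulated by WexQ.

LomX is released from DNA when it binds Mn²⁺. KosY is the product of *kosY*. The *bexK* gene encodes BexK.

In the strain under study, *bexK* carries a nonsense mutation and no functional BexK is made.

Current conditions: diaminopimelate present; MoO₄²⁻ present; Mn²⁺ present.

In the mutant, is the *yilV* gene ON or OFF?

ON

BexK is non-functional in this strain, so it has no effect.
Diaminopimelate is present, so JalR is inactive.
With no repressor bound, *wexQ* is transcribed.
So WexQ is produced and active.
With repressor WexQ bound, *kosY* is not transcribed.
So KosY is not produced.
Mn²⁺ is present, so LomX is inactive.
With no repressor bound, *yilV* is transcribed.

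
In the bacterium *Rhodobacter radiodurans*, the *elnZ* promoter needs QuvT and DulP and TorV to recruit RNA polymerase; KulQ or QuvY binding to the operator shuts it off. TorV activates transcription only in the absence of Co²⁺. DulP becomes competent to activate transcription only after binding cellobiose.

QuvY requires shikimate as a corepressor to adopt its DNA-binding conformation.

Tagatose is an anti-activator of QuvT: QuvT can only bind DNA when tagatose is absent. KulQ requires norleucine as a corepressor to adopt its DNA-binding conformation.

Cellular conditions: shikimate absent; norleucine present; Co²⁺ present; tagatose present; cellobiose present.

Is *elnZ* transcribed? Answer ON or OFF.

Tagatose is present, so QuvT is inactive.
Norleucine is present, so KulQ is active.
Cellobiose is present, so DulP is active.
Co²⁺ is present, so TorV is inactive.
Shikimate is absent, so QuvY is inactive.
With repressor KulQ bound, *elnZ* is not transcribed.

OFF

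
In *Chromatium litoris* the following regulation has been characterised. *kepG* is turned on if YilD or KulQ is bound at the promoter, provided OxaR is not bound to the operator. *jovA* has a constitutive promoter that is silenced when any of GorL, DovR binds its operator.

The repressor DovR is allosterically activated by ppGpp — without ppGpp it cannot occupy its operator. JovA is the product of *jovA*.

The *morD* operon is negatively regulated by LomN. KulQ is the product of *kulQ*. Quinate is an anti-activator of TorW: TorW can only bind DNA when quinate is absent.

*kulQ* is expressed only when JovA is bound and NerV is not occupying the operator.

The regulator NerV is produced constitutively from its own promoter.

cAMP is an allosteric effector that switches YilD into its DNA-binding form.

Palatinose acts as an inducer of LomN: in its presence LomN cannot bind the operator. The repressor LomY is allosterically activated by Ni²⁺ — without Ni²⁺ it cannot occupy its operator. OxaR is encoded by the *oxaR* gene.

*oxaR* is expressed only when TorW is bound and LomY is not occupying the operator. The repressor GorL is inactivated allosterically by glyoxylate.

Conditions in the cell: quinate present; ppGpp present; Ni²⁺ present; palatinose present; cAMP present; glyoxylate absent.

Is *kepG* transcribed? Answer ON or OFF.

ON

Quinate is present, so TorW is inactive.
Ni²⁺ is present, so LomY is active.
With repressor LomY bound, *oxaR* is not transcribed.
So OxaR is not produced.
cAMP is present, so YilD is active.
NerV is produced constitutively and is active.
Glyoxylate is absent, so GorL is active.
ppGpp is present, so DovR is active.
With repressor GorL bound, *jovA* is not transcribed.
So JovA is not produced.
With repressor NerV bound, *kulQ* is not transcribed.
So KulQ is not produced.
Activator YilD is present, so *kepG* is transcribed.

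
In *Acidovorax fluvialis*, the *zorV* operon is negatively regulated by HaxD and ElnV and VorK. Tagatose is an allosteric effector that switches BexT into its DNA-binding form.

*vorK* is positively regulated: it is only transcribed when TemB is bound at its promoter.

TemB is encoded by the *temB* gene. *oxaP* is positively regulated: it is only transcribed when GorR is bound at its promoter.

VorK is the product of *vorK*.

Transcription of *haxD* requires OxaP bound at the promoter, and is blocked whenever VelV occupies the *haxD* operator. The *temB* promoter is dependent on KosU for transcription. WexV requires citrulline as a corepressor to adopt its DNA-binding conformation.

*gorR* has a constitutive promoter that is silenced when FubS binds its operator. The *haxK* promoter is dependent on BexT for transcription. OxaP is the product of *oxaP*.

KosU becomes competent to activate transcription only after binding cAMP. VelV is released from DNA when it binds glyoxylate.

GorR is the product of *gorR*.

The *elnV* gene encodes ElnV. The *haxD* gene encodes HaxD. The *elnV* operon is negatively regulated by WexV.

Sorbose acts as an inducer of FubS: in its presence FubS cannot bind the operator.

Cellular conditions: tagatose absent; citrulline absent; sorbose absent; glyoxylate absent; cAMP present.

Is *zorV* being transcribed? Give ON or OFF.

OFF

Glyoxylate is absent, so VelV is active.
Sorbose is absent, so FubS is active.
With repressor FubS bound, *gorR* is not transcribed.
So GorR is not produced.
Required activator GorR is absent, so *oxaP* is not transcribed.
So OxaP is not produced.
With repressor VelV bound, *haxD* is not transcribed.
So HaxD is not produced.
Citrulline is absent, so WexV is inactive.
With no repressor bound, *elnV* is transcribed.
So ElnV is produced and active.
cAMP is present, so KosU is active.
No repressor is bound and KosU is active, so *temB* is transcribed.
So TemB is produced and active.
No repressor is bound and TemB is active, so *vorK* is transcribed.
So VorK is produced and active.
With repressor ElnV bound, *zorV* is not transcribed.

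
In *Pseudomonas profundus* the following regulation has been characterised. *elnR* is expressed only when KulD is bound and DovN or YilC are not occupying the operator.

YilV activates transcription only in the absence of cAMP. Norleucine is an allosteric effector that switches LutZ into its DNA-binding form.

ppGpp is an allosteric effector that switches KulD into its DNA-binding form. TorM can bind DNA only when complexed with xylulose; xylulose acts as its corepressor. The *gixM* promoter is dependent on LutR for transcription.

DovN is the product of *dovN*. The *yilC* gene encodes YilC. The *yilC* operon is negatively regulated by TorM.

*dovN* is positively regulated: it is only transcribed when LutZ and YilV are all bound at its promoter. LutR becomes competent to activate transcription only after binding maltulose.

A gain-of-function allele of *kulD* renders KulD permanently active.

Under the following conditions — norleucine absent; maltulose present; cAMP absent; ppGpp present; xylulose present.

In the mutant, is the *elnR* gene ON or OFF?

KulD is constitutively active in this strain.
Norleucine is absent, so LutZ is inactive.
cAMP is absent, so YilV is active.
Required activator LutZ is absent, so *dovN* is not transcribed.
So DovN is not produced.
Xylulose is present, so TorM is active.
With repressor TorM bound, *yilC* is not transcribed.
So YilC is not produced.
No repressor is bound and KulD is active, so *elnR* is transcribed.

ON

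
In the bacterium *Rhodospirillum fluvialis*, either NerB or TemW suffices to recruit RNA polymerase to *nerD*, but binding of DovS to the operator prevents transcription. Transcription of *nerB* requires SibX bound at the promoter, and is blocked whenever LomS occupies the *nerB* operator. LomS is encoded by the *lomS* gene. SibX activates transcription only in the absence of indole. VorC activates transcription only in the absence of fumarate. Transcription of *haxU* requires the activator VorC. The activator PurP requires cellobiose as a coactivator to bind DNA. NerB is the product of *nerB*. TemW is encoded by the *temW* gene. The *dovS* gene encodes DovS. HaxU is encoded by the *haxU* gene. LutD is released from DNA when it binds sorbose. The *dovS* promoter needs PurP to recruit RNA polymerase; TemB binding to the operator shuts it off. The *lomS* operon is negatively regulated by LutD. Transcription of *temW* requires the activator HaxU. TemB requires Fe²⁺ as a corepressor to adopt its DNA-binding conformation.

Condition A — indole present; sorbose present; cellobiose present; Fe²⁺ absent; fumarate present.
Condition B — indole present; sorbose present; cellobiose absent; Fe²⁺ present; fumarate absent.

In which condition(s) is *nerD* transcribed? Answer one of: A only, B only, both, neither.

Condition A:
Indole is present, so SibX is inactive.
Sorbose is present, so LutD is inactive.
With no repressor bound, *lomS* is transcribed.
So LomS is produced and active.
With repressor LomS bound, *nerB* is not transcribed.
So NerB is not produced.
Cellobiose is present, so PurP is active.
Fe²⁺ is absent, so TemB is inactive.
No repressor is bound and PurP is active, so *dovS* is transcribed.
So DovS is produced and active.
Fumarate is present, so VorC is inactive.
Required activator VorC is absent, so *haxU* is not transcribed.
So HaxU is not produced.
Required activator HaxU is absent, so *temW* is not transcribed.
So TemW is not produced.
With repressor DovS bound, *nerD* is not transcribed.
→ *nerD* is OFF in A.
Condition B:
Indole is present, so SibX is inactive.
Sorbose is present, so LutD is inactive.
With no repressor bound, *lomS* is transcribed.
So LomS is produced and active.
With repressor LomS bound, *nerB* is not transcribed.
So NerB is not produced.
Cellobiose is absent, so PurP is inactive.
Fe²⁺ is present, so TemB is active.
With repressor TemB bound, *dovS* is not transcribed.
So DovS is not produced.
Fumarate is absent, so VorC is active.
No repressor is bound and VorC is active, so *haxU* is transcribed.
So HaxU is produced and active.
No repressor is bound and HaxU is active, so *temW* is transcribed.
So TemW is produced and active.
Activator TemW is present, so *nerD* is transcribed.
→ *nerD* is ON in B.

B only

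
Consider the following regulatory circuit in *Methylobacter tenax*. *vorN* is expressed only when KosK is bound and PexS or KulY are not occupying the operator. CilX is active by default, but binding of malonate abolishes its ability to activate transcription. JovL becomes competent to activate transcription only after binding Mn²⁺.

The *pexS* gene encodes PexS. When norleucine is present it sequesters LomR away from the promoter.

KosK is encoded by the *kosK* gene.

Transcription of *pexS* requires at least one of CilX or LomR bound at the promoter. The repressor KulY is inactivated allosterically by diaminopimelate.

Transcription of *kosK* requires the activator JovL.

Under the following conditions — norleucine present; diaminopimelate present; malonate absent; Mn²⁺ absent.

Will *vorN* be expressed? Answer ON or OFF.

Malonate is absent, so CilX is active.
Norleucine is present, so LomR is inactive.
Activator CilX is present, so *pexS* is transcribed.
So PexS is produced and active.
Diaminopimelate is present, so KulY is inactive.
Mn²⁺ is absent, so JovL is inactive.
Required activator JovL is absent, so *kosK* is not transcribed.
So KosK is not produced.
With repressor PexS bound, *vorN* is not transcribed.

OFF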